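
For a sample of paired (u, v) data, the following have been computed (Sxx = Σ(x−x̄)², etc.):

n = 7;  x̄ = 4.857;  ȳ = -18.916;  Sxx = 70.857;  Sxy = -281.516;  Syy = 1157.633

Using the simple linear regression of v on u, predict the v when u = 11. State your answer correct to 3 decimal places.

-43.322

b = Sxy/Sxx = -281.516/70.857 = -3.973016
a = ȳ − b·x̄ = -18.916 − (-3.973016)·4.857 = 0.380939
ŷ(11) = a + b·11 = 0.380939 + (-3.973016)·11 = -43.322238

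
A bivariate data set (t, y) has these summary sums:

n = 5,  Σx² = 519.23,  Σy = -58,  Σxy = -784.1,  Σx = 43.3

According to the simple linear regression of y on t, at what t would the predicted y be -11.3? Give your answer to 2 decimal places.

8.51

Sxx = Σx² − (Σx)²/n = 519.23 − 374.978 = 144.252
Sxy = Σxy − (Σx)(Σy)/n = -784.1 − (-502.28) = -281.82
b = Sxy/Sxx = -281.82/144.252 = -1.953664
a = ȳ − b·x̄ = -11.6 − (-1.953664)·8.66 = 5.318734
Set a + b·x = -11.3: x = (-11.3 − 5.318734) / (-1.953664) = 8.506442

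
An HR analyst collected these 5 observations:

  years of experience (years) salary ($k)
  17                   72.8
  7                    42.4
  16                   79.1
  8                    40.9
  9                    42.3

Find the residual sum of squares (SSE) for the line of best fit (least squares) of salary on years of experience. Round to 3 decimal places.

n = 5, Σx = 57, Σy = 277.5, Σxy = 3507.9, Σx² = 739, Σy² = 16816.51
Sxx = Σx² − (Σx)²/n = 739 − 649.8 = 89.2
Sxy = Σxy − (Σx)(Σy)/n = 3507.9 − 3163.5 = 344.4
Syy = Σy² − (Σy)²/n = 16816.51 − 15401.25 = 1415.26
b = Sxy/Sxx = 344.4/89.2 = 3.860987
SSE = Syy − b·Sxy = 1415.26 − 3.860987·344.4 = 85.536233

85.536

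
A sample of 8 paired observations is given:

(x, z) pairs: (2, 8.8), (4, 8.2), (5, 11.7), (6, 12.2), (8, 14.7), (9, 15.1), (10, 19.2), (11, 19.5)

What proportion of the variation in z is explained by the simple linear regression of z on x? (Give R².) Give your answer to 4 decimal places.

n = 8, Σx = 55, Σy = 109.4, Σxy = 842.1, Σx² = 447, Σy² = 1623.4
Sxx = Σx² − (Σx)²/n = 447 − 378.125 = 68.875
Sxy = Σxy − (Σx)(Σy)/n = 842.1 − 752.125 = 89.975
Syy = Σy² − (Σy)²/n = 1623.4 − 1496.045 = 127.355
R² = Sxy²/(Sxx·Syy) = (89.975)²/(68.875·127.355) = 0.922924

0.9229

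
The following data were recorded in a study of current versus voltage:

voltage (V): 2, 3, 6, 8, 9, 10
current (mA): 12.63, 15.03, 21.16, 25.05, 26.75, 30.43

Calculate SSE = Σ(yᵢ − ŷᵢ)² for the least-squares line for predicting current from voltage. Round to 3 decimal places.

n = 6, Σx = 38, Σy = 131.05, Σxy = 942.76, Σx² = 294, Σy² = 3102.2133
Sxx = Σx² − (Σx)²/n = 294 − 240.666667 = 53.333333
Sxy = Σxy − (Σx)(Σy)/n = 942.76 − 829.983333 = 112.776667
Syy = Σy² − (Σy)²/n = 3102.2133 − 2862.350417 = 239.862883
b = Sxy/Sxx = 112.776667/53.333333 = 2.114562
SSE = Syy − b·Sxy = 239.862883 − 2.114562·112.776667 = 1.389573

1.390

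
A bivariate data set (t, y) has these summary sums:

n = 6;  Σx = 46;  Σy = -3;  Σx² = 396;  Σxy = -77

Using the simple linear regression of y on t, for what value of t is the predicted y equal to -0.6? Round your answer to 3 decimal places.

7.747

Sxx = Σx² − (Σx)²/n = 396 − 352.666667 = 43.333333
Sxy = Σxy − (Σx)(Σy)/n = -77 − (-23) = -54
b = Sxy/Sxx = -54/43.333333 = -1.246154
a = ȳ − b·x̄ = -0.5 − (-1.246154)·7.666667 = 9.053846
Set a + b·x = -0.6: x = (-0.6 − 9.053846) / (-1.246154) = 7.746914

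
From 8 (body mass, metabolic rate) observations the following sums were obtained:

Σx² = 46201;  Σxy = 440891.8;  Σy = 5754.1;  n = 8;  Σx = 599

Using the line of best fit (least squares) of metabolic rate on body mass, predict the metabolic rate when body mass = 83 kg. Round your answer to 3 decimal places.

Sxx = Σx² − (Σx)²/n = 46201 − 44850.125 = 1350.875
Sxy = Σxy − (Σx)(Σy)/n = 440891.8 − 430838.2375 = 10053.5625
b = Sxy/Sxx = 10053.5625/1350.875 = 7.442260
a = ȳ − b·x̄ = 719.2625 − 7.442260·74.875 = 162.023309
ŷ(83) = a + b·83 = 162.023309 + 7.442260·83 = 779.730860

779.731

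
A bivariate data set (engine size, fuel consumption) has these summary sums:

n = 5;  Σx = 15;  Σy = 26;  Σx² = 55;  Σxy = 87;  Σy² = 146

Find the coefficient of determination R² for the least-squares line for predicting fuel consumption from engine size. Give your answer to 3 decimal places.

0.750

Sxx = Σx² − (Σx)²/n = 55 − 45 = 10
Sxy = Σxy − (Σx)(Σy)/n = 87 − 78 = 9
Syy = Σy² − (Σy)²/n = 146 − 135.2 = 10.8
R² = Sxy²/(Sxx·Syy) = (9)²/(10·10.8) = 0.75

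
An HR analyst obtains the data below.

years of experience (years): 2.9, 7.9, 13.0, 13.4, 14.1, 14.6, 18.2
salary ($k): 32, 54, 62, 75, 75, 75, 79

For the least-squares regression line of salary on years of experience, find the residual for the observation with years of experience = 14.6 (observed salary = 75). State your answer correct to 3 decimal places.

n = 7, Σx = 84.1, Σy = 452, Σxy = 5920.7, Σx² = 1162.59
Sxx = Σx² − (Σx)²/n = 1162.59 − 1010.401429 = 152.188571
Sxy = Σxy − (Σx)(Σy)/n = 5920.7 − 5430.457143 = 490.242857
b = Sxy/Sxx = 490.242857/152.188571 = 3.221286
a = ȳ − b·x̄ = 64.571429 − 3.221286·12.014286 = 25.869983
ŷ(14.6) = 25.869983 + 3.221286·14.6 = 72.900753
residual = y − ŷ = 75 − 72.900753 = 2.099247

2.099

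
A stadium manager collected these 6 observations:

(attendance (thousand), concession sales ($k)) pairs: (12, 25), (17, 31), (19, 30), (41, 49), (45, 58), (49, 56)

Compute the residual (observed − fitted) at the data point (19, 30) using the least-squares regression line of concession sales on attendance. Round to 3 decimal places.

-1.342

n = 6, Σx = 183, Σy = 249, Σxy = 8760, Σx² = 6901
Sxx = Σx² − (Σx)²/n = 6901 − 5581.5 = 1319.5
Sxy = Σxy − (Σx)(Σy)/n = 8760 − 7594.5 = 1165.5
b = Sxy/Sxx = 1165.5/1319.5 = 0.883289
a = ȳ − b·x̄ = 41.5 − 0.883289·30.5 = 14.559682
ŷ(19) = 14.559682 + 0.883289·19 = 31.342175
residual = y − ŷ = 30 − 31.342175 = -1.342175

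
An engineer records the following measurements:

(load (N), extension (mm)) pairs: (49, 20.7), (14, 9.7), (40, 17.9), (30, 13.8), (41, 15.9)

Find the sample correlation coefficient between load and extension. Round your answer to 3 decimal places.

n = 5, Σx = 174, Σy = 78, Σxy = 2932, Σx² = 6778, Σy² = 1286.24
Sxx = Σx² − (Σx)²/n = 6778 − 6055.2 = 722.8
Sxy = Σxy − (Σx)(Σy)/n = 2932 − 2714.4 = 217.6
Syy = Σy² − (Σy)²/n = 1286.24 − 1216.8 = 69.44
r = Sxy/√(Sxx·Syy) = 217.6/√(50191.232) = 217.6/224.033997 = 0.971281

0.971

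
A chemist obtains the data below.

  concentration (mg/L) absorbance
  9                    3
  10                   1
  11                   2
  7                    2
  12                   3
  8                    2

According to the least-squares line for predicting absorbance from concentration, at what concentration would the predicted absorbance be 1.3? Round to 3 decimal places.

-0.611

n = 6, Σx = 57, Σy = 13, Σxy = 125, Σx² = 559
Sxx = Σx² − (Σx)²/n = 559 − 541.5 = 17.5
Sxy = Σxy − (Σx)(Σy)/n = 125 − 123.5 = 1.5
b = Sxy/Sxx = 1.5/17.5 = 0.085714
a = ȳ − b·x̄ = 2.166667 − 0.085714·9.5 = 1.352381
Set a + b·x = 1.3: x = (1.3 − 1.352381) / 0.085714 = -0.611111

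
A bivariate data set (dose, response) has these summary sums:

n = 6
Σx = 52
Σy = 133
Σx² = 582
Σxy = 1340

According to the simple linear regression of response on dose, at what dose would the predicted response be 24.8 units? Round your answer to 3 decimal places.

Sxx = Σx² − (Σx)²/n = 582 − 450.666667 = 131.333333
Sxy = Σxy − (Σx)(Σy)/n = 1340 − 1152.666667 = 187.333333
b = Sxy/Sxx = 187.333333/131.333333 = 1.426396
a = ȳ − b·x̄ = 22.166667 − 1.426396·8.666667 = 9.804569
Set a + b·x = 24.8: x = (24.8 − 9.804569) / 1.426396 = 10.512811

10.513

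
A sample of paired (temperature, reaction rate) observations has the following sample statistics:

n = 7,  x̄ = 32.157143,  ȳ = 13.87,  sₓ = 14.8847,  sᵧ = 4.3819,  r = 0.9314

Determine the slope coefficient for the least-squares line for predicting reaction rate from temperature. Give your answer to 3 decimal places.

0.274

b = r · sᵧ/sₓ = 0.9314 · 4.3819/14.8847 = 0.274194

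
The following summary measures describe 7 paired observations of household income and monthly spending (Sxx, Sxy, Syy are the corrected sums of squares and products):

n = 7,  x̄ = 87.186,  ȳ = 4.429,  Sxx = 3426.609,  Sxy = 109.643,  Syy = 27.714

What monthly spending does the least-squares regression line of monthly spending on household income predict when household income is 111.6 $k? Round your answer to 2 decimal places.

5.21

b = Sxy/Sxx = 109.643/3426.609 = 0.031998
a = ȳ − b·x̄ = 4.429 − 0.031998·87.186 = 1.639264
ŷ(111.6) = a + b·111.6 = 1.639264 + 0.031998·111.6 = 5.210188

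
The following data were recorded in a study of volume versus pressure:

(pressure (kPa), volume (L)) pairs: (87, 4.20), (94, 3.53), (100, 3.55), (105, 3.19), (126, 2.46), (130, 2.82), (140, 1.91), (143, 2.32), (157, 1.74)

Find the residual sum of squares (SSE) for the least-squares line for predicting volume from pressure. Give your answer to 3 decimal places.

n = 9, Σx = 1082, Σy = 25.72, Σxy = 2936.07, Σx² = 134904, Σy² = 78.9416
Sxx = Σx² − (Σx)²/n = 134904 − 130080.444444 = 4823.555556
Sxy = Σxy − (Σx)(Σy)/n = 2936.07 − 3092.115556 = -156.045556
Syy = Σy² − (Σy)²/n = 78.9416 − 73.502044 = 5.439556
b = Sxy/Sxx = -156.045556/4823.555556 = -0.032351
SSE = Syy − b·Sxy = 5.439556 − (-0.032351)·(-156.045556) = 0.391368

0.391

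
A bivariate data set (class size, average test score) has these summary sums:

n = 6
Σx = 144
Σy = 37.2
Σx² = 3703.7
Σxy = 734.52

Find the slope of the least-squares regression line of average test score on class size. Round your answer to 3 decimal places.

-0.639

Sxx = Σx² − (Σx)²/n = 3703.7 − 3456 = 247.7
Sxy = Σxy − (Σx)(Σy)/n = 734.52 − 892.8 = -158.28
b = Sxy/Sxx = -158.28/247.7 = -0.638999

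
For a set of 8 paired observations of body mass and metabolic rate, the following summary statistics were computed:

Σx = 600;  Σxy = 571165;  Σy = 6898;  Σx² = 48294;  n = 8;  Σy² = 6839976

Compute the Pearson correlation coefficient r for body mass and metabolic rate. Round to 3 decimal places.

0.993

Sxx = Σx² − (Σx)²/n = 48294 − 45000 = 3294
Sxy = Σxy − (Σx)(Σy)/n = 571165 − 517350 = 53815
Syy = Σy² − (Σy)²/n = 6839976 − 5947800.5 = 892175.5
r = Sxy/√(Sxx·Syy) = 53815/√(2938826097) = 53815/54210.940750 = 0.992696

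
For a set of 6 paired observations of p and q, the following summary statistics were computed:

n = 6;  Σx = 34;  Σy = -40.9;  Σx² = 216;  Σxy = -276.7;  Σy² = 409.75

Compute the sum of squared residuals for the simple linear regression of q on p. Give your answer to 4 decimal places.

44.4196

Sxx = Σx² − (Σx)²/n = 216 − 192.666667 = 23.333333
Sxy = Σxy − (Σx)(Σy)/n = -276.7 − (-231.766667) = -44.933333
Syy = Σy² − (Σy)²/n = 409.75 − 278.801667 = 130.948333
b = Sxy/Sxx = -44.933333/23.333333 = -1.925714
SSE = Syy − b·Sxy = 130.948333 − (-1.925714)·(-44.933333) = 44.419571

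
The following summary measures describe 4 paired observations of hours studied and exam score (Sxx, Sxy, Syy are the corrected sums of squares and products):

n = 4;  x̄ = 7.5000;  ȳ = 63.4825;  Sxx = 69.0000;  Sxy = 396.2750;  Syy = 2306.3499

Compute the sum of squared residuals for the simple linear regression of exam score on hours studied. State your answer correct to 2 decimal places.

b = Sxy/Sxx = 396.275/69 = 5.743116
SSE = Syy − b·Sxy = 2306.3499 − 5.743116·396.275 = 30.496630

30.50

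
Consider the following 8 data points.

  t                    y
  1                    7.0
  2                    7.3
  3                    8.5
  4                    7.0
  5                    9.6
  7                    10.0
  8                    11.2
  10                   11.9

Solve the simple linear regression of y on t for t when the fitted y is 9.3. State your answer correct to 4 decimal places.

n = 8, Σx = 40, Σy = 72.5, Σxy = 401.7, Σx² = 268
Sxx = Σx² − (Σx)²/n = 268 − 200 = 68
Sxy = Σxy − (Σx)(Σy)/n = 401.7 − 362.5 = 39.2
b = Sxy/Sxx = 39.2/68 = 0.576471
a = ȳ − b·x̄ = 9.0625 − 0.576471·5 = 6.180147
Set a + b·x = 9.3: x = (9.3 − 6.180147) / 0.576471 = 5.411990

5.4120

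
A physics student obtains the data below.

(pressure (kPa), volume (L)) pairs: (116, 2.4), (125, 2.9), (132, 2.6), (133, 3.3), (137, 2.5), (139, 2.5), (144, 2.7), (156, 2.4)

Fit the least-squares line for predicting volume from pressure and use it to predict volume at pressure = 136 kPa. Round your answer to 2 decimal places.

2.66

n = 8, Σx = 1082, Σy = 21.3, Σxy = 2876.2, Σx² = 147356
Sxx = Σx² − (Σx)²/n = 147356 − 146340.5 = 1015.5
Sxy = Σxy − (Σx)(Σy)/n = 2876.2 − 2880.825 = -4.625
b = Sxy/Sxx = -4.625/1015.5 = -0.004554
a = ȳ − b·x̄ = 2.6625 − (-0.004554)·135.25 = 3.278484
ŷ(136) = a + b·136 = 3.278484 + (-0.004554)·136 = 2.659084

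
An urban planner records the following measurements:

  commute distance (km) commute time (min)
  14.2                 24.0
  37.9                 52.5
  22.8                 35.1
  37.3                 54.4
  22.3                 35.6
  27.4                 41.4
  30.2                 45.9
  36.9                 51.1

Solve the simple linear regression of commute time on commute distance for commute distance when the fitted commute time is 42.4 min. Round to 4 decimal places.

n = 8, Σx = 229, Σy = 340, Σxy = 10359.96, Σx² = 7070.88
Sxx = Σx² − (Σx)²/n = 7070.88 − 6555.125 = 515.755
Sxy = Σxy − (Σx)(Σy)/n = 10359.96 − 9732.5 = 627.46
b = Sxy/Sxx = 627.46/515.755 = 1.216585
a = ȳ − b·x̄ = 42.5 − 1.216585·28.625 = 7.675243
Set a + b·x = 42.4: x = (42.4 − 7.675243) / 1.216585 = 28.542803

28.5428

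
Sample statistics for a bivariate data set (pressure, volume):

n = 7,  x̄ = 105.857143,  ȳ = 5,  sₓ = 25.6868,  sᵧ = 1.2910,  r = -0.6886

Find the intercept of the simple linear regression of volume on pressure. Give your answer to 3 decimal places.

b = r · sᵧ/sₓ = -0.6886 · 1.291/25.6868 = -0.034609
a = ȳ − b·x̄ = 5 − (-0.034609)·105.857143 = 8.663561

8.664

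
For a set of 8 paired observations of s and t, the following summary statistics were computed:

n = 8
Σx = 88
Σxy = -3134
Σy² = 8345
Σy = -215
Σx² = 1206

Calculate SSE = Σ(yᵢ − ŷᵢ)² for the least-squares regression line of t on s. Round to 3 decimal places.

Sxx = Σx² − (Σx)²/n = 1206 − 968 = 238
Sxy = Σxy − (Σx)(Σy)/n = -3134 − (-2365) = -769
Syy = Σy² − (Σy)²/n = 8345 − 5778.125 = 2566.875
b = Sxy/Sxx = -769/238 = -3.231092
SSE = Syy − b·Sxy = 2566.875 − (-3.231092)·(-769) = 82.164916

82.165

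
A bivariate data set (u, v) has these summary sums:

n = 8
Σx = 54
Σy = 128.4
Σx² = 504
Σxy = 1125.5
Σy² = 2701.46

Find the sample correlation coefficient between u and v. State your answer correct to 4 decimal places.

0.8657

Sxx = Σx² − (Σx)²/n = 504 − 364.5 = 139.5
Sxy = Σxy − (Σx)(Σy)/n = 1125.5 − 866.7 = 258.8
Syy = Σy² − (Σy)²/n = 2701.46 − 2060.82 = 640.64
r = Sxy/√(Sxx·Syy) = 258.8/√(89369.28) = 258.8/298.946952 = 0.865705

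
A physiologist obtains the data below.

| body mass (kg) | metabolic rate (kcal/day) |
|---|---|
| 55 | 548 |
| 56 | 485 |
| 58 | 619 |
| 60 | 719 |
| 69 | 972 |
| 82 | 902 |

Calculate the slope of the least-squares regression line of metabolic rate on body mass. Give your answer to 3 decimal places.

n = 6, Σx = 380, Σy = 4245, Σxy = 277374, Σx² = 24610
Sxx = Σx² − (Σx)²/n = 24610 − 24066.666667 = 543.333333
Sxy = Σxy − (Σx)(Σy)/n = 277374 − 268850 = 8524
b = Sxy/Sxx = 8524/543.333333 = 15.688344

15.688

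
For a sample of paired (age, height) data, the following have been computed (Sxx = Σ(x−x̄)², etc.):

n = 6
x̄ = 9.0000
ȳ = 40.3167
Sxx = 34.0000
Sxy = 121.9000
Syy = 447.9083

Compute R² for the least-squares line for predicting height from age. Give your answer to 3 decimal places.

0.976

R² = Sxy²/(Sxx·Syy) = (121.9)²/(34·447.9083) = 0.975752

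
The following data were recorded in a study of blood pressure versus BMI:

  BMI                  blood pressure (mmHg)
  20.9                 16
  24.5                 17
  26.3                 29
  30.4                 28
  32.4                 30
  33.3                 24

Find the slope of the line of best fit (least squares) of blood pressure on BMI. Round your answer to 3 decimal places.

0.916

n = 6, Σx = 167.8, Σy = 144, Σxy = 4136, Σx² = 4811.56
Sxx = Σx² − (Σx)²/n = 4811.56 − 4692.806667 = 118.753333
Sxy = Σxy − (Σx)(Σy)/n = 4136 − 4027.2 = 108.8
b = Sxy/Sxx = 108.8/118.753333 = 0.916185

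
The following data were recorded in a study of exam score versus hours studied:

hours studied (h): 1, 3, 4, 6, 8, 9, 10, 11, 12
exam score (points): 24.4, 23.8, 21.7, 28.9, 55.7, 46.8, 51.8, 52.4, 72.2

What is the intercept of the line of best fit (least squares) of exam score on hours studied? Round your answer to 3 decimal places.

n = 9, Σx = 64, Σy = 377.7, Σxy = 3183.6, Σx² = 572
Sxx = Σx² − (Σx)²/n = 572 − 455.111111 = 116.888889
Sxy = Σxy − (Σx)(Σy)/n = 3183.6 − 2685.866667 = 497.733333
b = Sxy/Sxx = 497.733333/116.888889 = 4.258175
a = ȳ − b·x̄ = 41.966667 − 4.258175·7.111111 = 11.686312

11.686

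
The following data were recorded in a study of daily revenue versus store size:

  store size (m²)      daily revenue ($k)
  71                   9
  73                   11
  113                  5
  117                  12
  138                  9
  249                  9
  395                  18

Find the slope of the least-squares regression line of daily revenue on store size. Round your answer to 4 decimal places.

n = 7, Σx = 1156, Σy = 73, Σxy = 14004, Σx² = 273898
Sxx = Σx² − (Σx)²/n = 273898 − 190905.142857 = 82992.857143
Sxy = Σxy − (Σx)(Σy)/n = 14004 − 12055.428571 = 1948.571429
b = Sxy/Sxx = 1948.571429/82992.857143 = 0.023479

0.0235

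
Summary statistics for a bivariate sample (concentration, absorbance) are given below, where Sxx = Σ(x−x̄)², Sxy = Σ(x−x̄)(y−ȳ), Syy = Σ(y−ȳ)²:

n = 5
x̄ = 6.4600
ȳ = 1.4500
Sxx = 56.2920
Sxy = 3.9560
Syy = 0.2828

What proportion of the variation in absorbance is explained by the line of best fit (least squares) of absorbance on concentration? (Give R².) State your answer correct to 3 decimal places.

0.983

R² = Sxy²/(Sxx·Syy) = (3.956)²/(56.292·0.2828) = 0.983075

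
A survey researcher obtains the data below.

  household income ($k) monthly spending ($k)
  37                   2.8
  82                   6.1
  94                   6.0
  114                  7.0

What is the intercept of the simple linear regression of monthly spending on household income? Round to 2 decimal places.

0.98

n = 4, Σx = 327, Σy = 21.9, Σxy = 1965.8, Σx² = 29925
Sxx = Σx² − (Σx)²/n = 29925 − 26732.25 = 3192.75
Sxy = Σxy − (Σx)(Σy)/n = 1965.8 − 1790.325 = 175.475
b = Sxy/Sxx = 175.475/3192.75 = 0.054960
a = ȳ − b·x̄ = 5.475 − 0.054960·81.75 = 0.981983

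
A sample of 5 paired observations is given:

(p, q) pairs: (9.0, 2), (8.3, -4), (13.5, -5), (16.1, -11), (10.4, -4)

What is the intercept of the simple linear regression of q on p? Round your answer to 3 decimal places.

8.779

n = 5, Σx = 57.3, Σy = -22, Σxy = -301.4, Σx² = 699.51
Sxx = Σx² − (Σx)²/n = 699.51 − 656.658 = 42.852
Sxy = Σxy − (Σx)(Σy)/n = -301.4 − (-252.12) = -49.28
b = Sxy/Sxx = -49.28/42.852 = -1.150005
a = ȳ − b·x̄ = -4.4 − (-1.150005)·11.46 = 8.779053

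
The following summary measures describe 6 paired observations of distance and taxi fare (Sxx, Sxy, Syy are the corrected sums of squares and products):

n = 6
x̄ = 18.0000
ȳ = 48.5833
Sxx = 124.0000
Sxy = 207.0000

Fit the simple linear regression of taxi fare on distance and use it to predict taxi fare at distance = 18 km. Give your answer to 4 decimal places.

b = Sxy/Sxx = 207/124 = 1.669355
a = ȳ − b·x̄ = 48.5833 − 1.669355·18 = 18.534913
ŷ(18) = a + b·18 = 18.534913 + 1.669355·18 = 48.5833

48.5833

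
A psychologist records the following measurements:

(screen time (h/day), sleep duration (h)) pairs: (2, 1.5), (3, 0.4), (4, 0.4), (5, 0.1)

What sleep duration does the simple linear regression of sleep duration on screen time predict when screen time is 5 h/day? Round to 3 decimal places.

n = 4, Σx = 14, Σy = 2.4, Σxy = 6.3, Σx² = 54
Sxx = Σx² − (Σx)²/n = 54 − 49 = 5
Sxy = Σxy − (Σx)(Σy)/n = 6.3 − 8.4 = -2.1
b = Sxy/Sxx = -2.1/5 = -0.42
a = ȳ − b·x̄ = 0.6 − (-0.42)·3.5 = 2.07
ŷ(5) = a + b·5 = 2.07 + (-0.42)·5 = -0.03

-0.030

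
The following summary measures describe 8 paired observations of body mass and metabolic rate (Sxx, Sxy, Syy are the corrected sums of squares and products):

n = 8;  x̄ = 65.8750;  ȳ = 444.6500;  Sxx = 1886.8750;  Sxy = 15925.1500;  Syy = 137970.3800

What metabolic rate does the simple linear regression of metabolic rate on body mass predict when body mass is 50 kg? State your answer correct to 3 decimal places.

b = Sxy/Sxx = 15925.15/1886.875 = 8.439960
a = ȳ − b·x̄ = 444.65 − 8.439960·65.875 = -111.332382
ŷ(50) = a + b·50 = -111.332382 + 8.439960·50 = 310.665631

310.666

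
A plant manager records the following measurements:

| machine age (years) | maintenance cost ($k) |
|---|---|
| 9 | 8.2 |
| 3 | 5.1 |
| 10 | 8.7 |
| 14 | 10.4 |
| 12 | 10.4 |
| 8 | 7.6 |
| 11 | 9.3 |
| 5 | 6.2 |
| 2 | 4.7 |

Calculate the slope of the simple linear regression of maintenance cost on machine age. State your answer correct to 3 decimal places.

n = 9, Σx = 74, Σy = 70.6, Σxy = 650, Σx² = 744
Sxx = Σx² − (Σx)²/n = 744 − 608.444444 = 135.555556
Sxy = Σxy − (Σx)(Σy)/n = 650 − 580.488889 = 69.511111
b = Sxy/Sxx = 69.511111/135.555556 = 0.512787

0.513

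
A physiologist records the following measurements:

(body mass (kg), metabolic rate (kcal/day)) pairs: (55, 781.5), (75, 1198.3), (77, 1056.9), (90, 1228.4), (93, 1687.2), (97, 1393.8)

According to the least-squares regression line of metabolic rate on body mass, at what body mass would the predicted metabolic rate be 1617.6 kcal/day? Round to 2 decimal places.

n = 6, Σx = 487, Σy = 7346.1, Σxy = 616900.5, Σx² = 40737
Sxx = Σx² − (Σx)²/n = 40737 − 39528.166667 = 1208.833333
Sxy = Σxy − (Σx)(Σy)/n = 616900.5 − 596258.45 = 20642.05
b = Sxy/Sxx = 20642.05/1208.833333 = 17.076010
a = ȳ − b·x̄ = 1224.35 − 17.076010·81.166667 = -161.652806
Set a + b·x = 1617.6: x = (1617.6 − (-161.652806)) / 17.076010 = 104.196051

104.20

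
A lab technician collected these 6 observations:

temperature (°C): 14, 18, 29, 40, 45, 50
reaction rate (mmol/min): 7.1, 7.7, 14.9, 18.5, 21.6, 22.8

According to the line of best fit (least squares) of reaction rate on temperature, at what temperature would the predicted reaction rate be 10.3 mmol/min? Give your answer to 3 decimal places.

n = 6, Σx = 196, Σy = 92.6, Σxy = 3522.1, Σx² = 7486
Sxx = Σx² − (Σx)²/n = 7486 − 6402.666667 = 1083.333333
Sxy = Σxy − (Σx)(Σy)/n = 3522.1 − 3024.933333 = 497.166667
b = Sxy/Sxx = 497.166667/1083.333333 = 0.458923
a = ȳ − b·x̄ = 15.433333 − 0.458923·32.666667 = 0.441846
Set a + b·x = 10.3: x = (10.3 − 0.441846) / 0.458923 = 21.481059

21.481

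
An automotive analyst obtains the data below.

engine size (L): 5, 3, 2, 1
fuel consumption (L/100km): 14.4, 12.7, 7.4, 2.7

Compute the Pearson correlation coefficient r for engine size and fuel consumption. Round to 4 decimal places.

0.9291

n = 4, Σx = 11, Σy = 37.2, Σxy = 127.6, Σx² = 39, Σy² = 430.7
Sxx = Σx² − (Σx)²/n = 39 − 30.25 = 8.75
Sxy = Σxy − (Σx)(Σy)/n = 127.6 − 102.3 = 25.3
Syy = Σy² − (Σy)²/n = 430.7 − 345.96 = 84.74
r = Sxy/√(Sxx·Syy) = 25.3/√(741.475) = 25.3/27.230039 = 0.929121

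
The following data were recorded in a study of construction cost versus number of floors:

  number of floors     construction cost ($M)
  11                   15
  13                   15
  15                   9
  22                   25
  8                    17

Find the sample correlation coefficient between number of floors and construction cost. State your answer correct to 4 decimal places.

0.5210

n = 5, Σx = 69, Σy = 81, Σxy = 1181, Σx² = 1063, Σy² = 1445
Sxx = Σx² − (Σx)²/n = 1063 − 952.2 = 110.8
Sxy = Σxy − (Σx)(Σy)/n = 1181 − 1117.8 = 63.2
Syy = Σy² − (Σy)²/n = 1445 − 1312.2 = 132.8
r = Sxy/√(Sxx·Syy) = 63.2/√(14714.24) = 63.2/121.302267 = 0.521013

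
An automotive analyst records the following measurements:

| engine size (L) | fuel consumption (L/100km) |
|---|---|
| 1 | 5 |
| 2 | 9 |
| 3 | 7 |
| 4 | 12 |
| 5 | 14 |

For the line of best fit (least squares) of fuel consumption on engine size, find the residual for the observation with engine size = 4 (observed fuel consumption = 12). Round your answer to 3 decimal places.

0.500

n = 5, Σx = 15, Σy = 47, Σxy = 162, Σx² = 55
Sxx = Σx² − (Σx)²/n = 55 − 45 = 10
Sxy = Σxy − (Σx)(Σy)/n = 162 − 141 = 21
b = Sxy/Sxx = 21/10 = 2.1
a = ȳ − b·x̄ = 9.4 − 2.1·3 = 3.1
ŷ(4) = 3.1 + 2.1·4 = 11.5
residual = y − ŷ = 12 − 11.5 = 0.5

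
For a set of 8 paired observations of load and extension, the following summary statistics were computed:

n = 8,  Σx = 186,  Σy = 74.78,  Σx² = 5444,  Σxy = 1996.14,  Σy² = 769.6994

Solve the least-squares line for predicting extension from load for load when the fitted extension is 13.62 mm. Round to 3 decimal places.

Sxx = Σx² − (Σx)²/n = 5444 − 4324.5 = 1119.5
Sxy = Σxy − (Σx)(Σy)/n = 1996.14 − 1738.635 = 257.505
b = Sxy/Sxx = 257.505/1119.5 = 0.230018
a = ȳ − b·x̄ = 9.3475 − 0.230018·23.25 = 3.999585
Set a + b·x = 13.62: x = (13.62 − 3.999585) / 0.230018 = 41.824644

41.825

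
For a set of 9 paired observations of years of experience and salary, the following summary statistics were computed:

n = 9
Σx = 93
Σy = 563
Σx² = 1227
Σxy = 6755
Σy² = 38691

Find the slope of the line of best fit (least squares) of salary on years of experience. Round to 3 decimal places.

3.524

Sxx = Σx² − (Σx)²/n = 1227 − 961 = 266
Sxy = Σxy − (Σx)(Σy)/n = 6755 − 5817.666667 = 937.333333
b = Sxy/Sxx = 937.333333/266 = 3.523810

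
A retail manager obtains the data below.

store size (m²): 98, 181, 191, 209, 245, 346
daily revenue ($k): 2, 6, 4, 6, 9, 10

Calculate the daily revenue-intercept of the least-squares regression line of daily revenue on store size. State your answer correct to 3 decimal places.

n = 6, Σx = 1270, Σy = 37, Σxy = 8965, Σx² = 302268
Sxx = Σx² − (Σx)²/n = 302268 − 268816.666667 = 33451.333333
Sxy = Σxy − (Σx)(Σy)/n = 8965 − 7831.666667 = 1133.333333
b = Sxy/Sxx = 1133.333333/33451.333333 = 0.033880
a = ȳ − b·x̄ = 6.166667 − 0.033880·211.666667 = -1.004614

-1.005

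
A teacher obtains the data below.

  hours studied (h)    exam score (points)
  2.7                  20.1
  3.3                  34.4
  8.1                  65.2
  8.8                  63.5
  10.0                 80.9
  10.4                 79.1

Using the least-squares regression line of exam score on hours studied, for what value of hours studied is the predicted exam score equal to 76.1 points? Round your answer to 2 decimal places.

9.84

n = 6, Σx = 43.3, Σy = 343.2, Σxy = 2886.35, Σx² = 369.39
Sxx = Σx² − (Σx)²/n = 369.39 − 312.481667 = 56.908333
Sxy = Σxy − (Σx)(Σy)/n = 2886.35 − 2476.76 = 409.59
b = Sxy/Sxx = 409.59/56.908333 = 7.197364
a = ȳ − b·x̄ = 57.2 − 7.197364·7.216667 = 5.259022
Set a + b·x = 76.1: x = (76.1 − 5.259022) / 7.197364 = 9.842628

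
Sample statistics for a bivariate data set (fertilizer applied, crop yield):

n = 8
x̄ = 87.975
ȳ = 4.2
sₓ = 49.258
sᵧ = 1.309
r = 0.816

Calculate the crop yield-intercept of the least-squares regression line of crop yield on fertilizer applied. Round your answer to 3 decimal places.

2.292

b = r · sᵧ/sₓ = 0.816 · 1.309/49.258 = 0.021685
a = ȳ − b·x̄ = 4.2 − 0.021685·87.975 = 2.292290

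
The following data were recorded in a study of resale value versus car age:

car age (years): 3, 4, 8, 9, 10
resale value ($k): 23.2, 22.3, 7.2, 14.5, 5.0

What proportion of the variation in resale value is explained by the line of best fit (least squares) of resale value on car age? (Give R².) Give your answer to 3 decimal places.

0.814

n = 5, Σx = 34, Σy = 72.2, Σxy = 396.9, Σx² = 270, Σy² = 1322.62
Sxx = Σx² − (Σx)²/n = 270 − 231.2 = 38.8
Sxy = Σxy − (Σx)(Σy)/n = 396.9 − 490.96 = -94.06
Syy = Σy² − (Σy)²/n = 1322.62 − 1042.568 = 280.052
R² = Sxy²/(Sxx·Syy) = (-94.06)²/(38.8·280.052) = 0.814216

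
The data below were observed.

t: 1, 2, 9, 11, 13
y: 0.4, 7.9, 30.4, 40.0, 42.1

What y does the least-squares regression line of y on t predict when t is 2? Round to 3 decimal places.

6.025

n = 5, Σx = 36, Σy = 120.8, Σxy = 1277.1, Σx² = 376
Sxx = Σx² − (Σx)²/n = 376 − 259.2 = 116.8
Sxy = Σxy − (Σx)(Σy)/n = 1277.1 − 869.76 = 407.34
b = Sxy/Sxx = 407.34/116.8 = 3.4875
a = ȳ − b·x̄ = 24.16 − 3.4875·7.2 = -0.95
ŷ(2) = a + b·2 = -0.95 + 3.4875·2 = 6.025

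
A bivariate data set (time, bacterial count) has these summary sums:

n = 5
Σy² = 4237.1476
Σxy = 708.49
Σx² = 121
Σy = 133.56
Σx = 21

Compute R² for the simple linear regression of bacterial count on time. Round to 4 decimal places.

Sxx = Σx² − (Σx)²/n = 121 − 88.2 = 32.8
Sxy = Σxy − (Σx)(Σy)/n = 708.49 − 560.952 = 147.538
Syy = Σy² − (Σy)²/n = 4237.1476 − 3567.65472 = 669.49288
R² = Sxy²/(Sxx·Syy) = (147.538)²/(32.8·669.49288) = 0.991261

0.9913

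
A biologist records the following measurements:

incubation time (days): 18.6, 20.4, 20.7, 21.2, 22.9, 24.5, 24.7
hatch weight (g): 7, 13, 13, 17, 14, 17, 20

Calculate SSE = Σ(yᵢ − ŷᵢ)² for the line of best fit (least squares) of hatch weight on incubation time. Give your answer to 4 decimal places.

n = 7, Σx = 153, Σy = 101, Σxy = 2256, Σx² = 3374.8, Σy² = 1561
Sxx = Σx² − (Σx)²/n = 3374.8 − 3344.142857 = 30.657143
Sxy = Σxy − (Σx)(Σy)/n = 2256 − 2207.571429 = 48.428571
Syy = Σy² − (Σy)²/n = 1561 − 1457.285714 = 103.714286
b = Sxy/Sxx = 48.428571/30.657143 = 1.579683
SSE = Syy − b·Sxy = 103.714286 − 1.579683·48.428571 = 27.212488

27.2125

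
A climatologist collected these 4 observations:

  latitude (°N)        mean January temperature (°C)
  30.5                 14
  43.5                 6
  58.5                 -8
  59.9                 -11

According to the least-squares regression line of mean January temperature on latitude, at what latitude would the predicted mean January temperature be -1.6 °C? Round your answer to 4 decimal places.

n = 4, Σx = 192.4, Σy = 1, Σxy = -438.9, Σx² = 9832.76
Sxx = Σx² − (Σx)²/n = 9832.76 − 9254.44 = 578.32
Sxy = Σxy − (Σx)(Σy)/n = -438.9 − 48.1 = -487
b = Sxy/Sxx = -487/578.32 = -0.842094
a = ȳ − b·x̄ = 0.25 − (-0.842094)·48.1 = 40.754738
Set a + b·x = -1.6: x = (-1.6 − 40.754738) / (-0.842094) = 50.296903

50.2969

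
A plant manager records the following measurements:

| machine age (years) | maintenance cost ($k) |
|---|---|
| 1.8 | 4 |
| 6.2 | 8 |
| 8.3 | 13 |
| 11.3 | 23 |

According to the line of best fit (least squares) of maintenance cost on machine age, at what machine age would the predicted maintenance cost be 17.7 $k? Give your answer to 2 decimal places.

9.82

n = 4, Σx = 27.6, Σy = 48, Σxy = 424.6, Σx² = 238.26
Sxx = Σx² − (Σx)²/n = 238.26 − 190.44 = 47.82
Sxy = Σxy − (Σx)(Σy)/n = 424.6 − 331.2 = 93.4
b = Sxy/Sxx = 93.4/47.82 = 1.953158
a = ȳ − b·x̄ = 12 − 1.953158·6.9 = -1.476788
Set a + b·x = 17.7: x = (17.7 − (-1.476788)) / 1.953158 = 9.818351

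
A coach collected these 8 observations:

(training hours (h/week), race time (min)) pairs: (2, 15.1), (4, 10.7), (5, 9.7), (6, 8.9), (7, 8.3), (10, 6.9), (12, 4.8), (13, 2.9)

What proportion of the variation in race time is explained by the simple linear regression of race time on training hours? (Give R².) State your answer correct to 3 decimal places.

0.932

n = 8, Σx = 59, Σy = 67.3, Σxy = 397.3, Σx² = 543, Σy² = 663.75
Sxx = Σx² − (Σx)²/n = 543 − 435.125 = 107.875
Sxy = Σxy − (Σx)(Σy)/n = 397.3 − 496.3375 = -99.0375
Syy = Σy² − (Σy)²/n = 663.75 − 566.16125 = 97.58875
R² = Sxy²/(Sxx·Syy) = (-99.0375)²/(107.875·97.58875) = 0.931706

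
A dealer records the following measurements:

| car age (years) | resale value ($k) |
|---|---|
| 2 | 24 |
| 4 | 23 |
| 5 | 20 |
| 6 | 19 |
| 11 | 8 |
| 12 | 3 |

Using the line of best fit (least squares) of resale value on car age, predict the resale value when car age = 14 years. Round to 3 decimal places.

0.576

n = 6, Σx = 40, Σy = 97, Σxy = 478, Σx² = 346
Sxx = Σx² − (Σx)²/n = 346 − 266.666667 = 79.333333
Sxy = Σxy − (Σx)(Σy)/n = 478 − 646.666667 = -168.666667
b = Sxy/Sxx = -168.666667/79.333333 = -2.126050
a = ȳ − b·x̄ = 16.166667 − (-2.126050)·6.666667 = 30.340336
ŷ(14) = a + b·14 = 30.340336 + (-2.126050)·14 = 0.575630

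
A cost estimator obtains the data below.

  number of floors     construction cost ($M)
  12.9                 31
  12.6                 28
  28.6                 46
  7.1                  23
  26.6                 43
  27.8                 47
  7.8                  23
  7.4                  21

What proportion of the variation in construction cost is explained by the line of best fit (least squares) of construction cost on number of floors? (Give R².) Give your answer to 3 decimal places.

0.986

n = 8, Σx = 130.8, Σy = 262, Σxy = 5016.8, Σx² = 2789.54, Σy² = 9418
Sxx = Σx² − (Σx)²/n = 2789.54 − 2138.58 = 650.96
Sxy = Σxy − (Σx)(Σy)/n = 5016.8 − 4283.7 = 733.1
Syy = Σy² − (Σy)²/n = 9418 − 8580.5 = 837.5
R² = Sxy²/(Sxx·Syy) = (733.1)²/(650.96·837.5) = 0.985797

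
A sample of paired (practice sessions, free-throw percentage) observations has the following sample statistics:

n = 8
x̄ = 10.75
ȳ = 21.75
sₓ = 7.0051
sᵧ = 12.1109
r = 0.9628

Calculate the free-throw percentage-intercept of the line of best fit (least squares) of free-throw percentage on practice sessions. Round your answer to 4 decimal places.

b = r · sᵧ/sₓ = 0.9628 · 12.1109/7.0051 = 1.664555
a = ȳ − b·x̄ = 21.75 − 1.664555·10.75 = 3.856033

3.8560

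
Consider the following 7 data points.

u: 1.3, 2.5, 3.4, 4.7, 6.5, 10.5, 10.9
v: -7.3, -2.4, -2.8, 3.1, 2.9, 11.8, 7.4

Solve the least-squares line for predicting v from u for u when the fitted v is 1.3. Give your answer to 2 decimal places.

5.37

n = 7, Σx = 39.8, Σy = 12.7, Σxy = 212.97, Σx² = 312.9
Sxx = Σx² − (Σx)²/n = 312.9 − 226.291429 = 86.608571
Sxy = Σxy − (Σx)(Σy)/n = 212.97 − 72.208571 = 140.761429
b = Sxy/Sxx = 140.761429/86.608571 = 1.625260
a = ȳ − b·x̄ = 1.814286 − 1.625260·5.685714 = -7.426477
Set a + b·x = 1.3: x = (1.3 − (-7.426477)) / 1.625260 = 5.369281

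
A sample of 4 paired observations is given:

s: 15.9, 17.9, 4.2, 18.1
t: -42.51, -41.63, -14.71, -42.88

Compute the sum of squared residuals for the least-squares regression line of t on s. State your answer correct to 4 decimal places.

14.6525

n = 4, Σx = 56.1, Σy = -141.73, Σxy = -2258.996, Σx² = 918.47, Σy² = 5595.2355
Sxx = Σx² − (Σx)²/n = 918.47 − 786.8025 = 131.6675
Sxy = Σxy − (Σx)(Σy)/n = -2258.996 − (-1987.76325) = -271.23275
Syy = Σy² − (Σy)²/n = 5595.2355 − 5021.848225 = 573.387275
b = Sxy/Sxx = -271.23275/131.6675 = -2.059983
SSE = Syy − b·Sxy = 573.387275 − (-2.059983)·(-271.23275) = 14.652548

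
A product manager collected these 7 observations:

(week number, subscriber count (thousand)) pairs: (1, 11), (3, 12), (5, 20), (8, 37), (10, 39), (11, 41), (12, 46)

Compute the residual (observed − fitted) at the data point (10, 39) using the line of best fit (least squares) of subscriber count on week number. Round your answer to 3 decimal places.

-0.176

n = 7, Σx = 50, Σy = 206, Σxy = 1836, Σx² = 464
Sxx = Σx² − (Σx)²/n = 464 − 357.142857 = 106.857143
Sxy = Σxy − (Σx)(Σy)/n = 1836 − 1471.428571 = 364.571429
b = Sxy/Sxx = 364.571429/106.857143 = 3.411765
a = ȳ − b·x̄ = 29.428571 − 3.411765·7.142857 = 5.058824
ŷ(10) = 5.058824 + 3.411765·10 = 39.176471
residual = y − ŷ = 39 − 39.176471 = -0.176471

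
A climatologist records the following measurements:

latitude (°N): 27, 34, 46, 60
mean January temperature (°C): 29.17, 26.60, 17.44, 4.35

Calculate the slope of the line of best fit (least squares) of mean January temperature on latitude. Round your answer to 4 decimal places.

n = 4, Σx = 167, Σy = 77.56, Σxy = 2755.23, Σx² = 7601
Sxx = Σx² − (Σx)²/n = 7601 − 6972.25 = 628.75
Sxy = Σxy − (Σx)(Σy)/n = 2755.23 − 3238.13 = -482.9
b = Sxy/Sxx = -482.9/628.75 = -0.768032

-0.7680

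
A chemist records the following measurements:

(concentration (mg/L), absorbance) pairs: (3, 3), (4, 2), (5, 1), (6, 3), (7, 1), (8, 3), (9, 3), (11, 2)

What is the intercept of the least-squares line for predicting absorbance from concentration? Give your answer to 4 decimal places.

n = 8, Σx = 53, Σy = 18, Σxy = 120, Σx² = 401
Sxx = Σx² − (Σx)²/n = 401 − 351.125 = 49.875
Sxy = Σxy − (Σx)(Σy)/n = 120 − 119.25 = 0.75
b = Sxy/Sxx = 0.75/49.875 = 0.015038
a = ȳ − b·x̄ = 2.25 − 0.015038·6.625 = 2.150376

2.1504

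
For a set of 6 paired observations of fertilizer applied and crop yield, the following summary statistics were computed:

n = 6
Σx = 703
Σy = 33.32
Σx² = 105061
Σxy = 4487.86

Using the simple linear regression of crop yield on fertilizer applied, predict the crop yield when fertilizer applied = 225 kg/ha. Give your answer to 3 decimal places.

Sxx = Σx² − (Σx)²/n = 105061 − 82368.166667 = 22692.833333
Sxy = Σxy − (Σx)(Σy)/n = 4487.86 − 3903.993333 = 583.866667
b = Sxy/Sxx = 583.866667/22692.833333 = 0.025729
a = ȳ − b·x̄ = 5.553333 − 0.025729·117.166667 = 2.538738
ŷ(225) = a + b·225 = 2.538738 + 0.025729·225 = 8.327790

8.328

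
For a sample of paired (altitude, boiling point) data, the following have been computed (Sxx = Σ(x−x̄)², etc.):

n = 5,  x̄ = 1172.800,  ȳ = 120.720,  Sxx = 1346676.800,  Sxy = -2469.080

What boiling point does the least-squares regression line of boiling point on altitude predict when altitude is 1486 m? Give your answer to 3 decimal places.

b = Sxy/Sxx = -2469.08/1346676.8 = -0.001833
a = ȳ − b·x̄ = 120.72 − (-0.001833)·1172.8 = 122.870284
ŷ(1486) = a + b·1486 = 122.870284 + (-0.001833)·1486 = 120.145760

120.146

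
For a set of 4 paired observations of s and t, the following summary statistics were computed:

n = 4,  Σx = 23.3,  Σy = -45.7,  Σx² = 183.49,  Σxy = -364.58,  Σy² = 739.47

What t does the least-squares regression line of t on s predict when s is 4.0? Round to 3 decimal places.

Sxx = Σx² − (Σx)²/n = 183.49 − 135.7225 = 47.7675
Sxy = Σxy − (Σx)(Σy)/n = -364.58 − (-266.2025) = -98.3775
b = Sxy/Sxx = -98.3775/47.7675 = -2.059507
a = ȳ − b·x̄ = -11.425 − (-2.059507)·5.825 = 0.571628
ŷ(4.0) = a + b·4.0 = 0.571628 + (-2.059507)·4 = -7.666400

-7.666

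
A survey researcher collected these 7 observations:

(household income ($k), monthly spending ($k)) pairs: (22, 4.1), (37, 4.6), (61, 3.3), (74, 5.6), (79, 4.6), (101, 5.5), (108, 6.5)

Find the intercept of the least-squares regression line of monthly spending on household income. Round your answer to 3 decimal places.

3.246

n = 7, Σx = 482, Σy = 34.2, Σxy = 2497, Σx² = 39156
Sxx = Σx² − (Σx)²/n = 39156 − 33189.142857 = 5966.857143
Sxy = Σxy − (Σx)(Σy)/n = 2497 − 2354.914286 = 142.085714
b = Sxy/Sxx = 142.085714/5966.857143 = 0.023812
a = ȳ − b·x̄ = 4.885714 − 0.023812·68.857143 = 3.246054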